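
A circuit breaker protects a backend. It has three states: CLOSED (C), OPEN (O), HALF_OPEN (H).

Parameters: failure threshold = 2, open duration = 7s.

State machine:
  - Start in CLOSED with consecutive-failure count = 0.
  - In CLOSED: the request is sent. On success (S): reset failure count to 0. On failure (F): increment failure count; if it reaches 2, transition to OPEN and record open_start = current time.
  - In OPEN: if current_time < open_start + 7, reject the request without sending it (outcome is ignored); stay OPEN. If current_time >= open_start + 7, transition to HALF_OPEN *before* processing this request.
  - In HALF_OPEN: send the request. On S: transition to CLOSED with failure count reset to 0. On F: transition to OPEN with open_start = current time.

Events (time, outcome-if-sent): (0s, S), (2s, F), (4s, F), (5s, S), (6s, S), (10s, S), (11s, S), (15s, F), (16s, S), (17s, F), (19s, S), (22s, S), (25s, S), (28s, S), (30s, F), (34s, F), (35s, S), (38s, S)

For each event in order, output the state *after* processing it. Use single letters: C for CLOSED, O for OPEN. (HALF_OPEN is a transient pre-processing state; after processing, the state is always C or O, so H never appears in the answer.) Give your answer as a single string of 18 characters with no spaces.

Answer: CCOOOOCCCCCCCCCOOO

Derivation:
State after each event:
  event#1 t=0s outcome=S: state=CLOSED
  event#2 t=2s outcome=F: state=CLOSED
  event#3 t=4s outcome=F: state=OPEN
  event#4 t=5s outcome=S: state=OPEN
  event#5 t=6s outcome=S: state=OPEN
  event#6 t=10s outcome=S: state=OPEN
  event#7 t=11s outcome=S: state=CLOSED
  event#8 t=15s outcome=F: state=CLOSED
  event#9 t=16s outcome=S: state=CLOSED
  event#10 t=17s outcome=F: state=CLOSED
  event#11 t=19s outcome=S: state=CLOSED
  event#12 t=22s outcome=S: state=CLOSED
  event#13 t=25s outcome=S: state=CLOSED
  event#14 t=28s outcome=S: state=CLOSED
  event#15 t=30s outcome=F: state=CLOSED
  event#16 t=34s outcome=F: state=OPEN
  event#17 t=35s outcome=S: state=OPEN
  event#18 t=38s outcome=S: state=OPEN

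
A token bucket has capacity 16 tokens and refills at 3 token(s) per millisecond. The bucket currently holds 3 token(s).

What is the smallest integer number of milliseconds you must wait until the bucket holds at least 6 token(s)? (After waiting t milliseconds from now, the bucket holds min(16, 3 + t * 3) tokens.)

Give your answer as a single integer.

Answer: 1

Derivation:
Need 3 + t * 3 >= 6, so t >= 3/3.
Smallest integer t = ceil(3/3) = 1.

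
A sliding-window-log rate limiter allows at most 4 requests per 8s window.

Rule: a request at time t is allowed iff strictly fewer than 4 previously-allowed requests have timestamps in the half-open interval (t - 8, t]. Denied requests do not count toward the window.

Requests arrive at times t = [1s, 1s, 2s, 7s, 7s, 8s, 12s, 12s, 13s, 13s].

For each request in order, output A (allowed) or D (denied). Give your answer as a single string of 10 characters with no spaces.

Tracking allowed requests in the window:
  req#1 t=1s: ALLOW
  req#2 t=1s: ALLOW
  req#3 t=2s: ALLOW
  req#4 t=7s: ALLOW
  req#5 t=7s: DENY
  req#6 t=8s: DENY
  req#7 t=12s: ALLOW
  req#8 t=12s: ALLOW
  req#9 t=13s: ALLOW
  req#10 t=13s: DENY

Answer: AAAADDAAAD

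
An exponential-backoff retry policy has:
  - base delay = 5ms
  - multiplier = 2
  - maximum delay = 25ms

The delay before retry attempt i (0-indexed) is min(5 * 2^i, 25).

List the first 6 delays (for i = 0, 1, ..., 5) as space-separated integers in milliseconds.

Answer: 5 10 20 25 25 25

Derivation:
Computing each delay:
  i=0: min(5*2^0, 25) = 5
  i=1: min(5*2^1, 25) = 10
  i=2: min(5*2^2, 25) = 20
  i=3: min(5*2^3, 25) = 25
  i=4: min(5*2^4, 25) = 25
  i=5: min(5*2^5, 25) = 25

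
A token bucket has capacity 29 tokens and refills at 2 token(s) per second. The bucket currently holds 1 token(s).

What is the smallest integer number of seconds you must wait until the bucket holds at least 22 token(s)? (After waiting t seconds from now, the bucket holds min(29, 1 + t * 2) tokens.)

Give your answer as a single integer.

Answer: 11

Derivation:
Need 1 + t * 2 >= 22, so t >= 21/2.
Smallest integer t = ceil(21/2) = 11.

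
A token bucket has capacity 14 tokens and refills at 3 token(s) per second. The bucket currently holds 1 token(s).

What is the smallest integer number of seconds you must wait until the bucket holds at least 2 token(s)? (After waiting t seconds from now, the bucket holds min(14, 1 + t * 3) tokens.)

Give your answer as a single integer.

Answer: 1

Derivation:
Need 1 + t * 3 >= 2, so t >= 1/3.
Smallest integer t = ceil(1/3) = 1.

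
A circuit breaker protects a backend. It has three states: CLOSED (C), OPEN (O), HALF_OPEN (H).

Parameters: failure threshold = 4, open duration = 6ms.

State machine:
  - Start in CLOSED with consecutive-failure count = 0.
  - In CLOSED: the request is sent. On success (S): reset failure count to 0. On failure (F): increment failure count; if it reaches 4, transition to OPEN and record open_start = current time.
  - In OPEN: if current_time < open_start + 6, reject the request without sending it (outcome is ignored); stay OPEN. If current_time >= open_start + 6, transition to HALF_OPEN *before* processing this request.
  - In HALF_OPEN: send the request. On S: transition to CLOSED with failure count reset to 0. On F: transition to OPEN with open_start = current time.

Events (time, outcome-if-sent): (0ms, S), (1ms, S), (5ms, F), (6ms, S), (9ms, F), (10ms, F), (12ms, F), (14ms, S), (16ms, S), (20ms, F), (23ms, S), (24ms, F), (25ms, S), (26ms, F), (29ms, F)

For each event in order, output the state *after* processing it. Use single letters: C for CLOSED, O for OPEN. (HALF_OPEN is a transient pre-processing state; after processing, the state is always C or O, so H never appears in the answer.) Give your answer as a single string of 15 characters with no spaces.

Answer: CCCCCCCCCCCCCCC

Derivation:
State after each event:
  event#1 t=0ms outcome=S: state=CLOSED
  event#2 t=1ms outcome=S: state=CLOSED
  event#3 t=5ms outcome=F: state=CLOSED
  event#4 t=6ms outcome=S: state=CLOSED
  event#5 t=9ms outcome=F: state=CLOSED
  event#6 t=10ms outcome=F: state=CLOSED
  event#7 t=12ms outcome=F: state=CLOSED
  event#8 t=14ms outcome=S: state=CLOSED
  event#9 t=16ms outcome=S: state=CLOSED
  event#10 t=20ms outcome=F: state=CLOSED
  event#11 t=23ms outcome=S: state=CLOSED
  event#12 t=24ms outcome=F: state=CLOSED
  event#13 t=25ms outcome=S: state=CLOSED
  event#14 t=26ms outcome=F: state=CLOSED
  event#15 t=29ms outcome=F: state=CLOSED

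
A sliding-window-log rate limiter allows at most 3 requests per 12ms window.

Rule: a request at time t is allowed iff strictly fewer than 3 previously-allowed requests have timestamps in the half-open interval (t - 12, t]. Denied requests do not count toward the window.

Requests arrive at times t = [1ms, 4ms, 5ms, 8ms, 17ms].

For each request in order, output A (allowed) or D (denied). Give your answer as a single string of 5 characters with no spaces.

Answer: AAADA

Derivation:
Tracking allowed requests in the window:
  req#1 t=1ms: ALLOW
  req#2 t=4ms: ALLOW
  req#3 t=5ms: ALLOW
  req#4 t=8ms: DENY
  req#5 t=17ms: ALLOW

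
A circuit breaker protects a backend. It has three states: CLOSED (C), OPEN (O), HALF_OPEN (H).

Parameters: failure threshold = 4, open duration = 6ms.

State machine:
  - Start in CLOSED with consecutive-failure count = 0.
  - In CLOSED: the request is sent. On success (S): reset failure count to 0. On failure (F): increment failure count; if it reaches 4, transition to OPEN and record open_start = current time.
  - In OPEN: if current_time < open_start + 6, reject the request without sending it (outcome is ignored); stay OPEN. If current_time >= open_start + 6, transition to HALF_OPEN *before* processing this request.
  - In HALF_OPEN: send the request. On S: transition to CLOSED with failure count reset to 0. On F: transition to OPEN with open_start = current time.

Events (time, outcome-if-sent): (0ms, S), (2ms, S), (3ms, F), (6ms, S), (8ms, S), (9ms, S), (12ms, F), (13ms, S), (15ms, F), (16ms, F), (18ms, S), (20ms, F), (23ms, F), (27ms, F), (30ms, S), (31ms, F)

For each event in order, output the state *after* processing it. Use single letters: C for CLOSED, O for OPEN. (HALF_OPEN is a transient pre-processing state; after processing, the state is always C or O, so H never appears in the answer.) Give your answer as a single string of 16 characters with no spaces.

State after each event:
  event#1 t=0ms outcome=S: state=CLOSED
  event#2 t=2ms outcome=S: state=CLOSED
  event#3 t=3ms outcome=F: state=CLOSED
  event#4 t=6ms outcome=S: state=CLOSED
  event#5 t=8ms outcome=S: state=CLOSED
  event#6 t=9ms outcome=S: state=CLOSED
  event#7 t=12ms outcome=F: state=CLOSED
  event#8 t=13ms outcome=S: state=CLOSED
  event#9 t=15ms outcome=F: state=CLOSED
  event#10 t=16ms outcome=F: state=CLOSED
  event#11 t=18ms outcome=S: state=CLOSED
  event#12 t=20ms outcome=F: state=CLOSED
  event#13 t=23ms outcome=F: state=CLOSED
  event#14 t=27ms outcome=F: state=CLOSED
  event#15 t=30ms outcome=S: state=CLOSED
  event#16 t=31ms outcome=F: state=CLOSED

Answer: CCCCCCCCCCCCCCCC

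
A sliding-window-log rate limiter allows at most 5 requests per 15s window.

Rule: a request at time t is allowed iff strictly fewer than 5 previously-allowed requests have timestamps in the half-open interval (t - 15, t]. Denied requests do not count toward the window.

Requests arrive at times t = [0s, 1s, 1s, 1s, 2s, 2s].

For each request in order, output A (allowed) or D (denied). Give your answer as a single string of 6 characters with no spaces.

Tracking allowed requests in the window:
  req#1 t=0s: ALLOW
  req#2 t=1s: ALLOW
  req#3 t=1s: ALLOW
  req#4 t=1s: ALLOW
  req#5 t=2s: ALLOW
  req#6 t=2s: DENY

Answer: AAAAAD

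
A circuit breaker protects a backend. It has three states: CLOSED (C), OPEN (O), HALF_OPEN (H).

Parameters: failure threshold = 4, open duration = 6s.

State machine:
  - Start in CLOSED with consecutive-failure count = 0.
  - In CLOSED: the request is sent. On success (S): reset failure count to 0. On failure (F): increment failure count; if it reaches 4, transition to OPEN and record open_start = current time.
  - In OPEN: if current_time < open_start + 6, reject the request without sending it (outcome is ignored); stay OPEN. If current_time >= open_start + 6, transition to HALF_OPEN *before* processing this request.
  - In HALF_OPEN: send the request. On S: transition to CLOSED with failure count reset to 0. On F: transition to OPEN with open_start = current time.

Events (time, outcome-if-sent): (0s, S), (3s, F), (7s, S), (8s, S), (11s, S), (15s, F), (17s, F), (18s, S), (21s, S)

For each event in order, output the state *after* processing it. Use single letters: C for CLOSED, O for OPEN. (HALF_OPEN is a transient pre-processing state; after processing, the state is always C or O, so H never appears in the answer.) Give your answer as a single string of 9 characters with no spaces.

Answer: CCCCCCCCC

Derivation:
State after each event:
  event#1 t=0s outcome=S: state=CLOSED
  event#2 t=3s outcome=F: state=CLOSED
  event#3 t=7s outcome=S: state=CLOSED
  event#4 t=8s outcome=S: state=CLOSED
  event#5 t=11s outcome=S: state=CLOSED
  event#6 t=15s outcome=F: state=CLOSED
  event#7 t=17s outcome=F: state=CLOSED
  event#8 t=18s outcome=S: state=CLOSED
  event#9 t=21s outcome=S: state=CLOSED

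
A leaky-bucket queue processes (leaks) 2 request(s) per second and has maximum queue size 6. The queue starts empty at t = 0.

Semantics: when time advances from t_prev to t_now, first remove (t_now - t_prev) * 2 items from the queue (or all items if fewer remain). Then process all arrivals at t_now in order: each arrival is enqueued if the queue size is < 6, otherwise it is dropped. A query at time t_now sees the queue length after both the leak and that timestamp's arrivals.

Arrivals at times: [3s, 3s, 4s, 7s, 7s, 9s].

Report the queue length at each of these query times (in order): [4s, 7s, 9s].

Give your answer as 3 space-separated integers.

Answer: 1 2 1

Derivation:
Queue lengths at query times:
  query t=4s: backlog = 1
  query t=7s: backlog = 2
  query t=9s: backlog = 1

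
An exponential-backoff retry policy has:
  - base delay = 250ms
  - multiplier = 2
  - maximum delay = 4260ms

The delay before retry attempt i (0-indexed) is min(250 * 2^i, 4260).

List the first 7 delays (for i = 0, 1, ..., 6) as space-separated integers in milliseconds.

Computing each delay:
  i=0: min(250*2^0, 4260) = 250
  i=1: min(250*2^1, 4260) = 500
  i=2: min(250*2^2, 4260) = 1000
  i=3: min(250*2^3, 4260) = 2000
  i=4: min(250*2^4, 4260) = 4000
  i=5: min(250*2^5, 4260) = 4260
  i=6: min(250*2^6, 4260) = 4260

Answer: 250 500 1000 2000 4000 4260 4260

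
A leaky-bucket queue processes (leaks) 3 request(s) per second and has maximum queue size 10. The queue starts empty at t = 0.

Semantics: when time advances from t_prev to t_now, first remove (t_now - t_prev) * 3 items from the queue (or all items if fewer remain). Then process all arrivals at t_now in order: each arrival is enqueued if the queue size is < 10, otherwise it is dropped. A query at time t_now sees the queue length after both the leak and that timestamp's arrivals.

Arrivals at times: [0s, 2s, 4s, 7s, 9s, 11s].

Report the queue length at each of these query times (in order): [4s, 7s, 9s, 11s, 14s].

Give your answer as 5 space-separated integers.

Answer: 1 1 1 1 0

Derivation:
Queue lengths at query times:
  query t=4s: backlog = 1
  query t=7s: backlog = 1
  query t=9s: backlog = 1
  query t=11s: backlog = 1
  query t=14s: backlog = 0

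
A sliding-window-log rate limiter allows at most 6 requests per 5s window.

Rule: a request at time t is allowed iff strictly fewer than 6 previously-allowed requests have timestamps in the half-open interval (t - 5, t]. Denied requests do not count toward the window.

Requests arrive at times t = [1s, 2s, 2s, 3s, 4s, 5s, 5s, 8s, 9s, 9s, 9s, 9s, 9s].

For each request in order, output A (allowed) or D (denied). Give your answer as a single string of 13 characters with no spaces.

Tracking allowed requests in the window:
  req#1 t=1s: ALLOW
  req#2 t=2s: ALLOW
  req#3 t=2s: ALLOW
  req#4 t=3s: ALLOW
  req#5 t=4s: ALLOW
  req#6 t=5s: ALLOW
  req#7 t=5s: DENY
  req#8 t=8s: ALLOW
  req#9 t=9s: ALLOW
  req#10 t=9s: ALLOW
  req#11 t=9s: ALLOW
  req#12 t=9s: ALLOW
  req#13 t=9s: DENY

Answer: AAAAAADAAAAAD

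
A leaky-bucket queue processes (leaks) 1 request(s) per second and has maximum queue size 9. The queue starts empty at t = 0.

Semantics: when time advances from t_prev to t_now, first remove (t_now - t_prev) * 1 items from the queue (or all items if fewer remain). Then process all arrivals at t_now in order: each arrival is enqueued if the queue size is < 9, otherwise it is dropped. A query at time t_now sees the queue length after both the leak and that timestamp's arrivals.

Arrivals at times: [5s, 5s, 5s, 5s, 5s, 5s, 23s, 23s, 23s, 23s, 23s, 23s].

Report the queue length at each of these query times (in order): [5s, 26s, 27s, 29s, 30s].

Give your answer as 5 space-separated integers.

Answer: 6 3 2 0 0

Derivation:
Queue lengths at query times:
  query t=5s: backlog = 6
  query t=26s: backlog = 3
  query t=27s: backlog = 2
  query t=29s: backlog = 0
  query t=30s: backlog = 0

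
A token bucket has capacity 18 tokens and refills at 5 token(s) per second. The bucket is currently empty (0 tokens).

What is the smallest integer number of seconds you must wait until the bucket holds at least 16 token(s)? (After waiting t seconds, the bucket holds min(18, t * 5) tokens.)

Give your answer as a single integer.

Answer: 4

Derivation:
Need t * 5 >= 16, so t >= 16/5.
Smallest integer t = ceil(16/5) = 4.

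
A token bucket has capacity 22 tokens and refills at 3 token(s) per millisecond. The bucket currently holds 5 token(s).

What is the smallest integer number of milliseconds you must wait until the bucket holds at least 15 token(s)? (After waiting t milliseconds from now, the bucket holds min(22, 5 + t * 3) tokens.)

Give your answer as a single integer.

Need 5 + t * 3 >= 15, so t >= 10/3.
Smallest integer t = ceil(10/3) = 4.

Answer: 4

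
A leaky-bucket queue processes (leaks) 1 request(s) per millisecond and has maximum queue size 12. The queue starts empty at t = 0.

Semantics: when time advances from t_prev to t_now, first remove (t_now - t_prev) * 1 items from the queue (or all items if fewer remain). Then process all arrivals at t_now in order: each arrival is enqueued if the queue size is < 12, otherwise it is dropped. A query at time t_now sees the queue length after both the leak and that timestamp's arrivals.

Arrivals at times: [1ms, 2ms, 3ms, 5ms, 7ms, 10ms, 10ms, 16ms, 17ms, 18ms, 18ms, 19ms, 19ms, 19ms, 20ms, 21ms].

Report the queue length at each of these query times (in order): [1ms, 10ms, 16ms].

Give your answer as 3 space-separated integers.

Answer: 1 2 1

Derivation:
Queue lengths at query times:
  query t=1ms: backlog = 1
  query t=10ms: backlog = 2
  query t=16ms: backlog = 1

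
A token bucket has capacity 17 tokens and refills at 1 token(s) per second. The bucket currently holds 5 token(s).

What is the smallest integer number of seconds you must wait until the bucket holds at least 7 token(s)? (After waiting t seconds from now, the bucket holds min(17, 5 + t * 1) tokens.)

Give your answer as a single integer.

Answer: 2

Derivation:
Need 5 + t * 1 >= 7, so t >= 2/1.
Smallest integer t = ceil(2/1) = 2.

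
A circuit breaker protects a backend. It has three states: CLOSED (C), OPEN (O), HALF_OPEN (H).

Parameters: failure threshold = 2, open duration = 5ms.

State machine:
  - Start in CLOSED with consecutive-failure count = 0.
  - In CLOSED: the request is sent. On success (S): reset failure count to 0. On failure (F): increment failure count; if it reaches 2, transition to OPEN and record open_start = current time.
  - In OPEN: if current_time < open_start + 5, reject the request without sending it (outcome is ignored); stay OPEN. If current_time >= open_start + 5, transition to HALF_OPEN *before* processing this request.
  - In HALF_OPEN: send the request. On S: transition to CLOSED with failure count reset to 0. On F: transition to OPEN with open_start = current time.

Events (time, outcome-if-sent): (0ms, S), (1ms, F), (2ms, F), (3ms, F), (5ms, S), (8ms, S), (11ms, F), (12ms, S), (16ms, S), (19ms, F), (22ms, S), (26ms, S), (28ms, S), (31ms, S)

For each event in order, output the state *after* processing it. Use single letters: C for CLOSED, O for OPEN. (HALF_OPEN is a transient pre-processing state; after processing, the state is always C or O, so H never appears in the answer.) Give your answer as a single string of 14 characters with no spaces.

Answer: CCOOOCCCCCCCCC

Derivation:
State after each event:
  event#1 t=0ms outcome=S: state=CLOSED
  event#2 t=1ms outcome=F: state=CLOSED
  event#3 t=2ms outcome=F: state=OPEN
  event#4 t=3ms outcome=F: state=OPEN
  event#5 t=5ms outcome=S: state=OPEN
  event#6 t=8ms outcome=S: state=CLOSED
  event#7 t=11ms outcome=F: state=CLOSED
  event#8 t=12ms outcome=S: state=CLOSED
  event#9 t=16ms outcome=S: state=CLOSED
  event#10 t=19ms outcome=F: state=CLOSED
  event#11 t=22ms outcome=S: state=CLOSED
  event#12 t=26ms outcome=S: state=CLOSED
  event#13 t=28ms outcome=S: state=CLOSED
  event#14 t=31ms outcome=S: state=CLOSED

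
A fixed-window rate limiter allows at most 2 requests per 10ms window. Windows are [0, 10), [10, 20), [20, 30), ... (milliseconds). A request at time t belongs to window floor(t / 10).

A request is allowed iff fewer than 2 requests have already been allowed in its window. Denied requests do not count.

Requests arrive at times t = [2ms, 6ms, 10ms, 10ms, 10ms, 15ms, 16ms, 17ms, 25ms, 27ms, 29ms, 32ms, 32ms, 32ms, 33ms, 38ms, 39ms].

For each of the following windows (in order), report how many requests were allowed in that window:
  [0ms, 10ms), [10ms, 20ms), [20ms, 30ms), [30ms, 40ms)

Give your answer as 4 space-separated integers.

Answer: 2 2 2 2

Derivation:
Processing requests:
  req#1 t=2ms (window 0): ALLOW
  req#2 t=6ms (window 0): ALLOW
  req#3 t=10ms (window 1): ALLOW
  req#4 t=10ms (window 1): ALLOW
  req#5 t=10ms (window 1): DENY
  req#6 t=15ms (window 1): DENY
  req#7 t=16ms (window 1): DENY
  req#8 t=17ms (window 1): DENY
  req#9 t=25ms (window 2): ALLOW
  req#10 t=27ms (window 2): ALLOW
  req#11 t=29ms (window 2): DENY
  req#12 t=32ms (window 3): ALLOW
  req#13 t=32ms (window 3): ALLOW
  req#14 t=32ms (window 3): DENY
  req#15 t=33ms (window 3): DENY
  req#16 t=38ms (window 3): DENY
  req#17 t=39ms (window 3): DENY

Allowed counts by window: 2 2 2 2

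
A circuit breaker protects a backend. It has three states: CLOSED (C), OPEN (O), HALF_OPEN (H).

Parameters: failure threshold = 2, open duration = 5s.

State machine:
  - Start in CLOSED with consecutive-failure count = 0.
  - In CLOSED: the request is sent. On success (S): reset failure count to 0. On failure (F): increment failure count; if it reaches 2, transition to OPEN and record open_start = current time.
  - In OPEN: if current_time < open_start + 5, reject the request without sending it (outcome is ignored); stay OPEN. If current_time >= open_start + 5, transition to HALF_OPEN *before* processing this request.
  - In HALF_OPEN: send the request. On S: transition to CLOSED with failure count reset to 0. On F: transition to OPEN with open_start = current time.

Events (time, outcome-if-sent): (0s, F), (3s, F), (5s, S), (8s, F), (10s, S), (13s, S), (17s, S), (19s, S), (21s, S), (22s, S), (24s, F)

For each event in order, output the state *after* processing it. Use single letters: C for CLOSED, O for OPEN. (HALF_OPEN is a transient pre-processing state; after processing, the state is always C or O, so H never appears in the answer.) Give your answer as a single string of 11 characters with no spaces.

State after each event:
  event#1 t=0s outcome=F: state=CLOSED
  event#2 t=3s outcome=F: state=OPEN
  event#3 t=5s outcome=S: state=OPEN
  event#4 t=8s outcome=F: state=OPEN
  event#5 t=10s outcome=S: state=OPEN
  event#6 t=13s outcome=S: state=CLOSED
  event#7 t=17s outcome=S: state=CLOSED
  event#8 t=19s outcome=S: state=CLOSED
  event#9 t=21s outcome=S: state=CLOSED
  event#10 t=22s outcome=S: state=CLOSED
  event#11 t=24s outcome=F: state=CLOSED

Answer: COOOOCCCCCC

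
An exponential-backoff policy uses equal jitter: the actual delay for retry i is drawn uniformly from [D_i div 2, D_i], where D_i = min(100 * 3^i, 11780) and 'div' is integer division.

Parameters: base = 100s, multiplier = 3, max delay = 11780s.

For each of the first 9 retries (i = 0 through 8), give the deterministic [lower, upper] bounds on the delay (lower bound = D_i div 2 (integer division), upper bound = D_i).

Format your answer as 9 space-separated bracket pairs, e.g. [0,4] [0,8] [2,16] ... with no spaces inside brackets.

Answer: [50,100] [150,300] [450,900] [1350,2700] [4050,8100] [5890,11780] [5890,11780] [5890,11780] [5890,11780]

Derivation:
Computing bounds per retry:
  i=0: D_i=min(100*3^0,11780)=100, bounds=[50,100]
  i=1: D_i=min(100*3^1,11780)=300, bounds=[150,300]
  i=2: D_i=min(100*3^2,11780)=900, bounds=[450,900]
  i=3: D_i=min(100*3^3,11780)=2700, bounds=[1350,2700]
  i=4: D_i=min(100*3^4,11780)=8100, bounds=[4050,8100]
  i=5: D_i=min(100*3^5,11780)=11780, bounds=[5890,11780]
  i=6: D_i=min(100*3^6,11780)=11780, bounds=[5890,11780]
  i=7: D_i=min(100*3^7,11780)=11780, bounds=[5890,11780]
  i=8: D_i=min(100*3^8,11780)=11780, bounds=[5890,11780]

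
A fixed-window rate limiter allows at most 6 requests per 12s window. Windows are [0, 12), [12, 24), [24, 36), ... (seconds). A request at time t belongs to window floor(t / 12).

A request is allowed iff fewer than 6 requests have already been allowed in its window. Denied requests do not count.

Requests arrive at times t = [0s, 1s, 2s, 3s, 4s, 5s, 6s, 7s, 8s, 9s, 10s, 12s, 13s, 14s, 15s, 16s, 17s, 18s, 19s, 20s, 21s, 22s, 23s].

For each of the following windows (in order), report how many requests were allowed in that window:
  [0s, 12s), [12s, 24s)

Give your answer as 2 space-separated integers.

Processing requests:
  req#1 t=0s (window 0): ALLOW
  req#2 t=1s (window 0): ALLOW
  req#3 t=2s (window 0): ALLOW
  req#4 t=3s (window 0): ALLOW
  req#5 t=4s (window 0): ALLOW
  req#6 t=5s (window 0): ALLOW
  req#7 t=6s (window 0): DENY
  req#8 t=7s (window 0): DENY
  req#9 t=8s (window 0): DENY
  req#10 t=9s (window 0): DENY
  req#11 t=10s (window 0): DENY
  req#12 t=12s (window 1): ALLOW
  req#13 t=13s (window 1): ALLOW
  req#14 t=14s (window 1): ALLOW
  req#15 t=15s (window 1): ALLOW
  req#16 t=16s (window 1): ALLOW
  req#17 t=17s (window 1): ALLOW
  req#18 t=18s (window 1): DENY
  req#19 t=19s (window 1): DENY
  req#20 t=20s (window 1): DENY
  req#21 t=21s (window 1): DENY
  req#22 t=22s (window 1): DENY
  req#23 t=23s (window 1): DENY

Allowed counts by window: 6 6

Answer: 6 6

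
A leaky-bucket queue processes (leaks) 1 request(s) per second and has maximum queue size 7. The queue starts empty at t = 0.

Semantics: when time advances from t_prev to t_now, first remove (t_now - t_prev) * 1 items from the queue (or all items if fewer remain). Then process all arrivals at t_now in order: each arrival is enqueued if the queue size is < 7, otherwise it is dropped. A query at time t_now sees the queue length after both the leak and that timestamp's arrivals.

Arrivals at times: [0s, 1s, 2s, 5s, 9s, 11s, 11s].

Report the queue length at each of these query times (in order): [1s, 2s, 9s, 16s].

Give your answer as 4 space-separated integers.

Answer: 1 1 1 0

Derivation:
Queue lengths at query times:
  query t=1s: backlog = 1
  query t=2s: backlog = 1
  query t=9s: backlog = 1
  query t=16s: backlog = 0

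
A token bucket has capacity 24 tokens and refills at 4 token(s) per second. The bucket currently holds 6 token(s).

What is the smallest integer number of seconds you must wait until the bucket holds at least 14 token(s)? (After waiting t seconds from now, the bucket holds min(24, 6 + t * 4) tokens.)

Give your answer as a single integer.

Need 6 + t * 4 >= 14, so t >= 8/4.
Smallest integer t = ceil(8/4) = 2.

Answer: 2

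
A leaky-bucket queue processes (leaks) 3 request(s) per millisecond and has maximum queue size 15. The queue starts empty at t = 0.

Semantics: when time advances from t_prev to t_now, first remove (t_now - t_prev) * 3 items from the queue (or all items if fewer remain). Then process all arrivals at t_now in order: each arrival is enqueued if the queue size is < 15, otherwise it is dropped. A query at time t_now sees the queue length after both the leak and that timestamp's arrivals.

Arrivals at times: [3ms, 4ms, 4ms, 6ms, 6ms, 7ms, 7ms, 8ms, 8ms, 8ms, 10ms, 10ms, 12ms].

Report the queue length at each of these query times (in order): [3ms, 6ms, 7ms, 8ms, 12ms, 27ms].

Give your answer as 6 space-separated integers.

Answer: 1 2 2 3 1 0

Derivation:
Queue lengths at query times:
  query t=3ms: backlog = 1
  query t=6ms: backlog = 2
  query t=7ms: backlog = 2
  query t=8ms: backlog = 3
  query t=12ms: backlog = 1
  query t=27ms: backlog = 0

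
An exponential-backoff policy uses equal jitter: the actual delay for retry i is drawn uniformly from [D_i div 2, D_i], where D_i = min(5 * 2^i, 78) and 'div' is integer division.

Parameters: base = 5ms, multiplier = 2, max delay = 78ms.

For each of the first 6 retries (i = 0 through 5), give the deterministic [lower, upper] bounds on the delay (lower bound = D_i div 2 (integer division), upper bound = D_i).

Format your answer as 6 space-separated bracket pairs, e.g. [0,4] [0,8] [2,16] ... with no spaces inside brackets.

Answer: [2,5] [5,10] [10,20] [20,40] [39,78] [39,78]

Derivation:
Computing bounds per retry:
  i=0: D_i=min(5*2^0,78)=5, bounds=[2,5]
  i=1: D_i=min(5*2^1,78)=10, bounds=[5,10]
  i=2: D_i=min(5*2^2,78)=20, bounds=[10,20]
  i=3: D_i=min(5*2^3,78)=40, bounds=[20,40]
  i=4: D_i=min(5*2^4,78)=78, bounds=[39,78]
  i=5: D_i=min(5*2^5,78)=78, bounds=[39,78]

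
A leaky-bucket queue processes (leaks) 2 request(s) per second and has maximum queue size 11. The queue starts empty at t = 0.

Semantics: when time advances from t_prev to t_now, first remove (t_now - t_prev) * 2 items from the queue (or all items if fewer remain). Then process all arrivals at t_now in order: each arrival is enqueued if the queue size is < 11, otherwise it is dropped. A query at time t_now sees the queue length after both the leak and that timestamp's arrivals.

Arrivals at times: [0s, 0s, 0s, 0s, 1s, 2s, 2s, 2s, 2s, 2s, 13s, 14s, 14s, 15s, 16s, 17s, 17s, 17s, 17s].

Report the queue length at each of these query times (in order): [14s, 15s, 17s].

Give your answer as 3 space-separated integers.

Answer: 2 1 4

Derivation:
Queue lengths at query times:
  query t=14s: backlog = 2
  query t=15s: backlog = 1
  query t=17s: backlog = 4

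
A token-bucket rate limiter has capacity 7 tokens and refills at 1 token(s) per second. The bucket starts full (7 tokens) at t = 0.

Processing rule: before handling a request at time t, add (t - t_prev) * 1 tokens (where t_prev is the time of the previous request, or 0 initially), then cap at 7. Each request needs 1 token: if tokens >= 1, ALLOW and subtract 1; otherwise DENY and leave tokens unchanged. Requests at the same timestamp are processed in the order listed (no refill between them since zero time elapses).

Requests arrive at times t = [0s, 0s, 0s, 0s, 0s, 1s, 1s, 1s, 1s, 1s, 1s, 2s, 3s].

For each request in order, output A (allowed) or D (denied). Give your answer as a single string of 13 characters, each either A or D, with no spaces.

Answer: AAAAAAAADDDAA

Derivation:
Simulating step by step:
  req#1 t=0s: ALLOW
  req#2 t=0s: ALLOW
  req#3 t=0s: ALLOW
  req#4 t=0s: ALLOW
  req#5 t=0s: ALLOW
  req#6 t=1s: ALLOW
  req#7 t=1s: ALLOW
  req#8 t=1s: ALLOW
  req#9 t=1s: DENY
  req#10 t=1s: DENY
  req#11 t=1s: DENY
  req#12 t=2s: ALLOW
  req#13 t=3s: ALLOW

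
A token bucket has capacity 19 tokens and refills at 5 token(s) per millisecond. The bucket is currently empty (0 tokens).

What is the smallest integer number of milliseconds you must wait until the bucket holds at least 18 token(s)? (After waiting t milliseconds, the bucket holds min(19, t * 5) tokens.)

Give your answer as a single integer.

Need t * 5 >= 18, so t >= 18/5.
Smallest integer t = ceil(18/5) = 4.

Answer: 4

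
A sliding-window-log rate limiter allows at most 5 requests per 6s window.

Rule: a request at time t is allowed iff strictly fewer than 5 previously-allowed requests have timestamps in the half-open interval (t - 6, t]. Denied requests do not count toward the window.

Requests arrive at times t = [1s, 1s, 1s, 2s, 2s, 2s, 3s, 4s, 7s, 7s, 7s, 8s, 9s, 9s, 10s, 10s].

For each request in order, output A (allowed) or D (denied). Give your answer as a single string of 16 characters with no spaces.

Answer: AAAAADDDAAAAADDD

Derivation:
Tracking allowed requests in the window:
  req#1 t=1s: ALLOW
  req#2 t=1s: ALLOW
  req#3 t=1s: ALLOW
  req#4 t=2s: ALLOW
  req#5 t=2s: ALLOW
  req#6 t=2s: DENY
  req#7 t=3s: DENY
  req#8 t=4s: DENY
  req#9 t=7s: ALLOW
  req#10 t=7s: ALLOW
  req#11 t=7s: ALLOW
  req#12 t=8s: ALLOW
  req#13 t=9s: ALLOW
  req#14 t=9s: DENY
  req#15 t=10s: DENY
  req#16 t=10s: DENY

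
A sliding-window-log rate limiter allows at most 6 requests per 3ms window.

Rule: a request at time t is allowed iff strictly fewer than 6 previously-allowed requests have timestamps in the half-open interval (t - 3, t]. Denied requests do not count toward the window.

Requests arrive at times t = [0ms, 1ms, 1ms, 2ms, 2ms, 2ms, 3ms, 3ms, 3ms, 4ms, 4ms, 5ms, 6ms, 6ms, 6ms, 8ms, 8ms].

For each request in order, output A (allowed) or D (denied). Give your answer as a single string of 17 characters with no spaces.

Answer: AAAAAAADDAAAAAAAA

Derivation:
Tracking allowed requests in the window:
  req#1 t=0ms: ALLOW
  req#2 t=1ms: ALLOW
  req#3 t=1ms: ALLOW
  req#4 t=2ms: ALLOW
  req#5 t=2ms: ALLOW
  req#6 t=2ms: ALLOW
  req#7 t=3ms: ALLOW
  req#8 t=3ms: DENY
  req#9 t=3ms: DENY
  req#10 t=4ms: ALLOW
  req#11 t=4ms: ALLOW
  req#12 t=5ms: ALLOW
  req#13 t=6ms: ALLOW
  req#14 t=6ms: ALLOW
  req#15 t=6ms: ALLOW
  req#16 t=8ms: ALLOW
  req#17 t=8ms: ALLOW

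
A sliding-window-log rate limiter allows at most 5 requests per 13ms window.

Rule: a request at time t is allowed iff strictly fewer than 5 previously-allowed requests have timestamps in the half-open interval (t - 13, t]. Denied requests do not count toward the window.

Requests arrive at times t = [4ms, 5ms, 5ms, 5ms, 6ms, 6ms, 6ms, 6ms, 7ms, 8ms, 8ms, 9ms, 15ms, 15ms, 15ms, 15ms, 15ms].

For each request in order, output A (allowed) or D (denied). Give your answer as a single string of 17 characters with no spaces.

Answer: AAAAADDDDDDDDDDDD

Derivation:
Tracking allowed requests in the window:
  req#1 t=4ms: ALLOW
  req#2 t=5ms: ALLOW
  req#3 t=5ms: ALLOW
  req#4 t=5ms: ALLOW
  req#5 t=6ms: ALLOW
  req#6 t=6ms: DENY
  req#7 t=6ms: DENY
  req#8 t=6ms: DENY
  req#9 t=7ms: DENY
  req#10 t=8ms: DENY
  req#11 t=8ms: DENY
  req#12 t=9ms: DENY
  req#13 t=15ms: DENY
  req#14 t=15ms: DENY
  req#15 t=15ms: DENY
  req#16 t=15ms: DENY
  req#17 t=15ms: DENY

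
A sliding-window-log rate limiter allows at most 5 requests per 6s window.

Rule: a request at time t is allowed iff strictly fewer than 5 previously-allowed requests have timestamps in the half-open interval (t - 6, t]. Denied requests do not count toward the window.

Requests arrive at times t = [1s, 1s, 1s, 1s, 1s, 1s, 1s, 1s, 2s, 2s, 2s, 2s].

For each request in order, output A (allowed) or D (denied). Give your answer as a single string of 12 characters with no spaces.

Answer: AAAAADDDDDDD

Derivation:
Tracking allowed requests in the window:
  req#1 t=1s: ALLOW
  req#2 t=1s: ALLOW
  req#3 t=1s: ALLOW
  req#4 t=1s: ALLOW
  req#5 t=1s: ALLOW
  req#6 t=1s: DENY
  req#7 t=1s: DENY
  req#8 t=1s: DENY
  req#9 t=2s: DENY
  req#10 t=2s: DENY
  req#11 t=2s: DENY
  req#12 t=2s: DENY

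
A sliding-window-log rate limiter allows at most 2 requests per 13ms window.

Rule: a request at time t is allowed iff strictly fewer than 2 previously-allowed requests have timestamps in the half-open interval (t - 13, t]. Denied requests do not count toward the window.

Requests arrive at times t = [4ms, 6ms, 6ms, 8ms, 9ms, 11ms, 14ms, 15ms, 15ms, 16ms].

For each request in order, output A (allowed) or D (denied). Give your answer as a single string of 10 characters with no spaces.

Tracking allowed requests in the window:
  req#1 t=4ms: ALLOW
  req#2 t=6ms: ALLOW
  req#3 t=6ms: DENY
  req#4 t=8ms: DENY
  req#5 t=9ms: DENY
  req#6 t=11ms: DENY
  req#7 t=14ms: DENY
  req#8 t=15ms: DENY
  req#9 t=15ms: DENY
  req#10 t=16ms: DENY

Answer: AADDDDDDDD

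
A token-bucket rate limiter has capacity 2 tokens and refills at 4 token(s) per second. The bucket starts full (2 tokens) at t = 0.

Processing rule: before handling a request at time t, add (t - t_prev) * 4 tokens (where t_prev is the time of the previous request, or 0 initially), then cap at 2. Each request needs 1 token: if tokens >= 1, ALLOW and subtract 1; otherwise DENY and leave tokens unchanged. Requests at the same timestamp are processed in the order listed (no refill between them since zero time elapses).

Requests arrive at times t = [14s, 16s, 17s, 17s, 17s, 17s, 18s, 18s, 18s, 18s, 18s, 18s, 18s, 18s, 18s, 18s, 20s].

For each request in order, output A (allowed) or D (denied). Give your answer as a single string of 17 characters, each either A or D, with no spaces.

Answer: AAAADDAADDDDDDDDA

Derivation:
Simulating step by step:
  req#1 t=14s: ALLOW
  req#2 t=16s: ALLOW
  req#3 t=17s: ALLOW
  req#4 t=17s: ALLOW
  req#5 t=17s: DENY
  req#6 t=17s: DENY
  req#7 t=18s: ALLOW
  req#8 t=18s: ALLOW
  req#9 t=18s: DENY
  req#10 t=18s: DENY
  req#11 t=18s: DENY
  req#12 t=18s: DENY
  req#13 t=18s: DENY
  req#14 t=18s: DENY
  req#15 t=18s: DENY
  req#16 t=18s: DENY
  req#17 t=20s: ALLOW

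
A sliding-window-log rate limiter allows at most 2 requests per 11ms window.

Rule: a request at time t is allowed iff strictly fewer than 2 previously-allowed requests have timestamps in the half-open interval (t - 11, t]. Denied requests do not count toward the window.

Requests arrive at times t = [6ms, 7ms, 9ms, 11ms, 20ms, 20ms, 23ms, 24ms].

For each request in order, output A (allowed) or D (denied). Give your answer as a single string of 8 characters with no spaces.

Tracking allowed requests in the window:
  req#1 t=6ms: ALLOW
  req#2 t=7ms: ALLOW
  req#3 t=9ms: DENY
  req#4 t=11ms: DENY
  req#5 t=20ms: ALLOW
  req#6 t=20ms: ALLOW
  req#7 t=23ms: DENY
  req#8 t=24ms: DENY

Answer: AADDAADD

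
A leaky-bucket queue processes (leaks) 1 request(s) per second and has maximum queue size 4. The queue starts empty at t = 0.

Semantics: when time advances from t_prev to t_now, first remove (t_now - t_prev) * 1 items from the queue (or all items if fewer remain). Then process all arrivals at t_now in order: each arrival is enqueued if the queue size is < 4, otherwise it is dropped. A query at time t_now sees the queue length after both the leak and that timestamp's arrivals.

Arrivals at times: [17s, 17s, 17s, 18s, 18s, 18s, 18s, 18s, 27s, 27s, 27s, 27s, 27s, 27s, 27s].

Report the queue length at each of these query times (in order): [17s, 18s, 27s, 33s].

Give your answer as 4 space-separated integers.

Queue lengths at query times:
  query t=17s: backlog = 3
  query t=18s: backlog = 4
  query t=27s: backlog = 4
  query t=33s: backlog = 0

Answer: 3 4 4 0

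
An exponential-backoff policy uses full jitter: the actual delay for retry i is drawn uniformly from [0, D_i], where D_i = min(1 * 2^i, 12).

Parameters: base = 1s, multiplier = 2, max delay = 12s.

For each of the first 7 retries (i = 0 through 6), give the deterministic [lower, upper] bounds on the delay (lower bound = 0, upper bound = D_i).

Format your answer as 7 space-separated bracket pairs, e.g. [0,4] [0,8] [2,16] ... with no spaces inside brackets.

Computing bounds per retry:
  i=0: D_i=min(1*2^0,12)=1, bounds=[0,1]
  i=1: D_i=min(1*2^1,12)=2, bounds=[0,2]
  i=2: D_i=min(1*2^2,12)=4, bounds=[0,4]
  i=3: D_i=min(1*2^3,12)=8, bounds=[0,8]
  i=4: D_i=min(1*2^4,12)=12, bounds=[0,12]
  i=5: D_i=min(1*2^5,12)=12, bounds=[0,12]
  i=6: D_i=min(1*2^6,12)=12, bounds=[0,12]

Answer: [0,1] [0,2] [0,4] [0,8] [0,12] [0,12] [0,12]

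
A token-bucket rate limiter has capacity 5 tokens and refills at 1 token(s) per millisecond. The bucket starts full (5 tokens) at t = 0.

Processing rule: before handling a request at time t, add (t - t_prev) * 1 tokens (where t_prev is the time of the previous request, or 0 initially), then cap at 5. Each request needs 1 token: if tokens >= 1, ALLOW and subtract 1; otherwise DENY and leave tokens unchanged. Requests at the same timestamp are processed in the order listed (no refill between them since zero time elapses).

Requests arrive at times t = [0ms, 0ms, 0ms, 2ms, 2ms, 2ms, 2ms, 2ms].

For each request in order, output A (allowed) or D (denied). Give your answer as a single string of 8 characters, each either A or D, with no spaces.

Answer: AAAAAAAD

Derivation:
Simulating step by step:
  req#1 t=0ms: ALLOW
  req#2 t=0ms: ALLOW
  req#3 t=0ms: ALLOW
  req#4 t=2ms: ALLOW
  req#5 t=2ms: ALLOW
  req#6 t=2ms: ALLOW
  req#7 t=2ms: ALLOW
  req#8 t=2ms: DENY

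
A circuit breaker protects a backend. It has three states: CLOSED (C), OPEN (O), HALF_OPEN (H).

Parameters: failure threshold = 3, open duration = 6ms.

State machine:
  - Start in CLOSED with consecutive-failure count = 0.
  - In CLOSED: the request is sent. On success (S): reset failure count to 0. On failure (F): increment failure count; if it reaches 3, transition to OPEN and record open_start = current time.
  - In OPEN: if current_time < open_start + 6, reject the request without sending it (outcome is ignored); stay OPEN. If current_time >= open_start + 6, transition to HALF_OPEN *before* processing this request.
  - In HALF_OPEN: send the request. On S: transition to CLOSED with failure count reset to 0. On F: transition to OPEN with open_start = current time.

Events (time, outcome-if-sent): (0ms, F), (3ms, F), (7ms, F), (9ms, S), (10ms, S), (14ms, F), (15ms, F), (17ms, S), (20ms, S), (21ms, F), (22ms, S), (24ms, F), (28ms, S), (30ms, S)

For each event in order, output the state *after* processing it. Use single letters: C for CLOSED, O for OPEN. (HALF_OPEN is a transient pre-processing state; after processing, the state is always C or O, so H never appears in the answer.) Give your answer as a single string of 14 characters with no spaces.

Answer: CCOOOOOOCCCCCC

Derivation:
State after each event:
  event#1 t=0ms outcome=F: state=CLOSED
  event#2 t=3ms outcome=F: state=CLOSED
  event#3 t=7ms outcome=F: state=OPEN
  event#4 t=9ms outcome=S: state=OPEN
  event#5 t=10ms outcome=S: state=OPEN
  event#6 t=14ms outcome=F: state=OPEN
  event#7 t=15ms outcome=F: state=OPEN
  event#8 t=17ms outcome=S: state=OPEN
  event#9 t=20ms outcome=S: state=CLOSED
  event#10 t=21ms outcome=F: state=CLOSED
  event#11 t=22ms outcome=S: state=CLOSED
  event#12 t=24ms outcome=F: state=CLOSED
  event#13 t=28ms outcome=S: state=CLOSED
  event#14 t=30ms outcome=S: state=CLOSED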